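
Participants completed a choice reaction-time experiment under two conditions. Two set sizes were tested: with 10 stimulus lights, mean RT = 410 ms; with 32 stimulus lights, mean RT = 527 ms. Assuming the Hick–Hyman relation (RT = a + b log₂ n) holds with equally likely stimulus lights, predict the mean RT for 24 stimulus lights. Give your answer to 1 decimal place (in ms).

498.1 ms

Solve the two-equation system in a and b:
  b = (527 − 410) / (log₂ 32 − log₂ 10) = 117 / (5 − 3.3219) = 69.723 ms/bit
  a = 410 − 69.723 × 3.3219 = 178.386 ms
Then RT(24) = 178.386 + 69.723 × log₂ 24 = 178.386 + 69.723 × 4.5850 ≈ 498.062 ms.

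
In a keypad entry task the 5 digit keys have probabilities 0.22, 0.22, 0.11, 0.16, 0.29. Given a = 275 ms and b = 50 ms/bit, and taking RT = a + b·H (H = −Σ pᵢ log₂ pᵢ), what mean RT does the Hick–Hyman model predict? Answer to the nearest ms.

388 ms

Entropy contributions −pᵢ log₂ pᵢ: 0.4806, 0.4806, 0.3503, 0.4230, 0.5179; sum H = 2.2524 bits.
RT = a + bH = 275 + 50·2.2524 = 387.62 ms.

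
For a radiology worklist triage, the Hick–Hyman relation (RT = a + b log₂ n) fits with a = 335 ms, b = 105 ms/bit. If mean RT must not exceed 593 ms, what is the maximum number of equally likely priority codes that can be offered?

105·log₂ n ≤ 593 − 335 = 258, giving log₂ n ≤ 2.4571 and n ≤ 5.491. The largest whole number is 5.

5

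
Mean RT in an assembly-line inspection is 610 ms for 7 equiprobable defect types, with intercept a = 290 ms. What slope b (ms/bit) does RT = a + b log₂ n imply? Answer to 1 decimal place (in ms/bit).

114.0 ms/bit

b = (610 − 290) / log₂(7) = 320 / 2.8074 = 113.986 ms/bit.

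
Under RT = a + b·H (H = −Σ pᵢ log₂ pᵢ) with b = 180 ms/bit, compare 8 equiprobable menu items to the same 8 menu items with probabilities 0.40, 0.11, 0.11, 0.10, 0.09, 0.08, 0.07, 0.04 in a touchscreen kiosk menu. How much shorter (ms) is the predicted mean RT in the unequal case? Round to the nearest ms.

68 ms

Equiprobable entropy H₀ = log₂ 8 = 3.0000 bits.
Skewed entropy H = −Σ pᵢ log₂ pᵢ = 2.6200 bits.
ΔRT = b·(H₀ − H) = 180 × 0.3800 = 68.40 ms.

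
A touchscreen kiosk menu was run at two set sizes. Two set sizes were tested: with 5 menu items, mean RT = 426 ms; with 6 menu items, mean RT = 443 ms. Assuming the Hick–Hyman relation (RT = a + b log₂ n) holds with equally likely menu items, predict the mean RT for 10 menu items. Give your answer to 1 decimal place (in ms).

RT is linear in log₂ n, so two points fix the line:
  b = (443 − 426) / (log₂ 6 − log₂ 5) = 17 / (2.5850 − 2.3219) = 64.630 ms/bit
  a = 426 − 64.630 × 2.3219 = 275.933 ms
Then RT(10) = 275.933 + 64.630 × log₂ 10 = 275.933 + 64.630 × 3.3219 ≈ 490.630 ms.

490.6 ms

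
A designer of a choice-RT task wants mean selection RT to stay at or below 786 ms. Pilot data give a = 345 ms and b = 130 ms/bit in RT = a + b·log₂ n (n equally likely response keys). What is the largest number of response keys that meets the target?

10

130·log₂ n ≤ 786 − 345 = 441, giving log₂ n ≤ 3.3923 and n ≤ 10.500. The largest whole number is 10.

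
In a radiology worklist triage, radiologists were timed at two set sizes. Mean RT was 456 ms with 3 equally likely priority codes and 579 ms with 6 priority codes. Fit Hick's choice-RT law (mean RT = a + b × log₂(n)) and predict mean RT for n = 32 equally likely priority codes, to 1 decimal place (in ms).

876.0 ms

Solve the two-equation system in a and b:
  b = (579 − 456) / (log₂ 6 − log₂ 3) = 123 / (2.5850 − 1.5850) = 123.000 ms/bit
  a = 456 − 123.000 × 1.5850 = 261.050 ms
Then RT(32) = 261.050 + 123.000 × log₂ 32 = 261.050 + 123.000 × 5 ≈ 876.050 ms.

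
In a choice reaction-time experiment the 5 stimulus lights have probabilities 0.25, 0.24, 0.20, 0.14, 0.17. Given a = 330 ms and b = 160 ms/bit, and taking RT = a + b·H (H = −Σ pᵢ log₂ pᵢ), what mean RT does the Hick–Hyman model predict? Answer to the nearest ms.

Entropy contributions −pᵢ log₂ pᵢ: 0.5000, 0.4941, 0.4644, 0.3971, 0.4346; sum H = 2.2902 bits.
RT = a + bH = 330 + 160·2.2902 = 696.43 ms.

696 ms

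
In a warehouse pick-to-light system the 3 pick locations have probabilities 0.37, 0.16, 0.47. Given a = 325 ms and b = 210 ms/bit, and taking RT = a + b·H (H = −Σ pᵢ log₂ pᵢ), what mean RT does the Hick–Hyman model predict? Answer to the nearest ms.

Entropy contributions −pᵢ log₂ pᵢ: 0.5307, 0.4230, 0.5120; sum H = 1.4657 bits.
RT = a + bH = 325 + 210·1.4657 = 632.80 ms.

633 ms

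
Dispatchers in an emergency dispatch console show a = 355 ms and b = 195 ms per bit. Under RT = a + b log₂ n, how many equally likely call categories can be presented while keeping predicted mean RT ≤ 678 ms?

3

Set 355 + 195·log₂ n ≤ 678 → log₂ n ≤ (678 − 355)/195 = 1.6564.
So n ≤ 2^1.6564 = 3.152; the largest integer n is 3.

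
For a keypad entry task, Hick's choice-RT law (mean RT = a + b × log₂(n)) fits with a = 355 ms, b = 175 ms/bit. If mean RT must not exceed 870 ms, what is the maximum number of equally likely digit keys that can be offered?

Information budget: (870 − 355)/175 = 2.9429 bits, so n ≤ 2^2.9429 = 7.689 → at most 7.

7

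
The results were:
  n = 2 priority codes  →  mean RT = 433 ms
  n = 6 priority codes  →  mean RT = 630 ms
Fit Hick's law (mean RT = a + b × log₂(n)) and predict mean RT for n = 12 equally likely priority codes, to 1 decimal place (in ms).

754.3 ms

Solve the two-equation system in a and b:
  b = (630 − 433) / (log₂ 6 − log₂ 2) = 197 / (2.5850 − 1) = 124.293 ms/bit
  a = 433 − 124.293 × 1 = 308.707 ms
Then RT(12) = 308.707 + 124.293 × log₂ 12 = 308.707 + 124.293 × 3.5850 ≈ 754.293 ms.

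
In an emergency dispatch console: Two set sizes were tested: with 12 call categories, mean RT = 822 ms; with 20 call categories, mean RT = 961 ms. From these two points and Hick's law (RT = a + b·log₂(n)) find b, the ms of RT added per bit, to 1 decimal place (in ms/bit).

The slope on a log₂ axis is (961 − 822) / (4.3219 − 3.5850) = 188.611 ms/bit.

188.6 ms/bit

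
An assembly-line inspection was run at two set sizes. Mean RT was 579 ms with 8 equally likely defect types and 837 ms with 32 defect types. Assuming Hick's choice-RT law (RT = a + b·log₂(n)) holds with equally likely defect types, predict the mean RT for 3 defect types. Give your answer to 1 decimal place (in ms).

396.5 ms

RT is linear in log₂ n, so two points fix the line:
  b = (837 − 579) / (log₂ 32 − log₂ 8) = 258 / (5 − 3) = 129.000 ms/bit
  a = 579 − 129.000 × 3 = 192.000 ms
Then RT(3) = 192.000 + 129.000 × log₂ 3 = 192.000 + 129.000 × 1.5850 ≈ 396.460 ms.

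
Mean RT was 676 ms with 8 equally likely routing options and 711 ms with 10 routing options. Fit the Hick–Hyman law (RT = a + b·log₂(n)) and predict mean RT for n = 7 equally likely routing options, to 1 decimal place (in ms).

Fit slope and intercept:
  b = (711 − 676) / (log₂ 10 − log₂ 8) = 35 / (3.3219 − 3) = 108.720 ms/bit
  a = 676 − 108.720 × 3 = 349.840 ms
Then RT(7) = 349.840 + 108.720 × log₂ 7 = 349.840 + 108.720 × 2.8074 ≈ 655.056 ms.

655.1 ms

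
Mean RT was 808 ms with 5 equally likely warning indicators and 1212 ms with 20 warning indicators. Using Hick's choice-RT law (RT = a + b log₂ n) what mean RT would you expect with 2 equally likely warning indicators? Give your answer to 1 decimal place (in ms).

541.0 ms

With log₂ n on the abscissa the relation is linear; from the two conditions:
  b = (1212 − 808) / (log₂ 20 − log₂ 5) = 404 / (4.3219 − 2.3219) = 202.000 ms/bit
  a = 808 − 202.000 × 2.3219 = 338.971 ms
Then RT(2) = 338.971 + 202.000 × log₂ 2 = 338.971 + 202.000 × 1 ≈ 540.971 ms.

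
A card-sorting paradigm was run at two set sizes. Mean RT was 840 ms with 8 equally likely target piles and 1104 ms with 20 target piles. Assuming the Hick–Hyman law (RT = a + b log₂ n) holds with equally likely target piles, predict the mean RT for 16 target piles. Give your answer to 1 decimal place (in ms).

1039.7 ms

RT is linear in log₂ n, so two points fix the line:
  b = (1104 − 840) / (log₂ 20 − log₂ 8) = 264 / (4.3219 − 3) = 199.708 ms/bit
  a = 840 − 199.708 × 3 = 240.875 ms
Then RT(16) = 240.875 + 199.708 × log₂ 16 = 240.875 + 199.708 × 4 ≈ 1039.708 ms.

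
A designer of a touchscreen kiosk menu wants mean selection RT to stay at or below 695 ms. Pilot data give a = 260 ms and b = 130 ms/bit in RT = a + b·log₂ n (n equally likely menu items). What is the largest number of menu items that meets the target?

Set 260 + 130·log₂ n ≤ 695 → log₂ n ≤ (695 − 260)/130 = 3.3462.
So n ≤ 2^3.3462 = 10.169; the largest integer n is 10.

10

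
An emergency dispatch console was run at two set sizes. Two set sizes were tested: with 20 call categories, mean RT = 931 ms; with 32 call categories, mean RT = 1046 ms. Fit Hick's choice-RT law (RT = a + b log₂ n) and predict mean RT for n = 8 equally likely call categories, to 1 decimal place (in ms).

706.8 ms

With log₂ n on the abscissa the relation is linear; from the two conditions:
  b = (1046 − 931) / (log₂ 32 − log₂ 20) = 115 / (5 − 4.3219) = 169.599 ms/bit
  a = 931 − 169.599 × 4.3219 = 198.007 ms
Then RT(8) = 198.007 + 169.599 × log₂ 8 = 198.007 + 169.599 × 3 ≈ 706.803 ms.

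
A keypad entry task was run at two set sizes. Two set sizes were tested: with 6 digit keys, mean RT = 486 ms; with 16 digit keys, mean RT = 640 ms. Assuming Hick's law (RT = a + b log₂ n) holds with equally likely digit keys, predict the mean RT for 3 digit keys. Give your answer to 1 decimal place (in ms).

377.2 ms

With log₂ n on the abscissa the relation is linear; from the two conditions:
  b = (640 − 486) / (log₂ 16 − log₂ 6) = 154 / (4 − 2.5850) = 108.831 ms/bit
  a = 486 − 108.831 × 2.5850 = 204.676 ms
Then RT(3) = 204.676 + 108.831 × log₂ 3 = 204.676 + 108.831 × 1.5850 ≈ 377.169 ms.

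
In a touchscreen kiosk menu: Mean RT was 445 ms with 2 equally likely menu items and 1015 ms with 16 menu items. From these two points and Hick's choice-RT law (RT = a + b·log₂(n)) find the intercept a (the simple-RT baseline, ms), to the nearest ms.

The slope on a log₂ axis is (1015 − 445) / (4 − 1) = 190 ms/bit.
a = RT₁ − b·log₂ n₁ = 445 − 190 × 1 = 255.000 ms.

255 ms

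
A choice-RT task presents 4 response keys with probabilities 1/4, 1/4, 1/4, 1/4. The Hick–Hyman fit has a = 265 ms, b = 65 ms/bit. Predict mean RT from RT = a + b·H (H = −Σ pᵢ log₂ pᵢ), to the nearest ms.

Each term −pᵢ log₂ pᵢ: 0.25·2 + 0.25·2 + 0.25·2 + 0.25·2; summed, H = 2.000 bits.
Mean RT = a + bH = 265 + 65·2.000 = 395.00 ms.

395 ms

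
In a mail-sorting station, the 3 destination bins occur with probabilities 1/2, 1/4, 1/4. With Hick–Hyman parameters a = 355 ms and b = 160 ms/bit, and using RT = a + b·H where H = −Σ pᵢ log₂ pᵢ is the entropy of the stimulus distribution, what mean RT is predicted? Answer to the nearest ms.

595 ms

Each term −pᵢ log₂ pᵢ: 0.5·1 + 0.25·2 + 0.25·2; summed, H = 1.500 bits.
Mean RT = a + bH = 355 + 160·1.500 = 595.00 ms.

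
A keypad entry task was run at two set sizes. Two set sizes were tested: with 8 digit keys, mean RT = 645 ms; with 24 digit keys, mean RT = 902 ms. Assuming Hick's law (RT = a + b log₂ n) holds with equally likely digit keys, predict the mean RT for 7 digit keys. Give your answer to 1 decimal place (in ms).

Fit slope and intercept:
  b = (902 − 645) / (log₂ 24 − log₂ 8) = 257 / (4.5850 − 3) = 162.149 ms/bit
  a = 645 − 162.149 × 3 = 158.553 ms
Then RT(7) = 158.553 + 162.149 × log₂ 7 = 158.553 + 162.149 × 2.8074 ≈ 613.763 ms.

613.8 ms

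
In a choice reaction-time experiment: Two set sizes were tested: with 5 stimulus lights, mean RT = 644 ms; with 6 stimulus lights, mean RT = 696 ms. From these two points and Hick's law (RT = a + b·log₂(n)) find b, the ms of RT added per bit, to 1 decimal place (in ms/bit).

The slope on a log₂ axis is (696 − 644) / (2.5850 − 2.3219) = 197.693 ms/bit.

197.7 ms/bit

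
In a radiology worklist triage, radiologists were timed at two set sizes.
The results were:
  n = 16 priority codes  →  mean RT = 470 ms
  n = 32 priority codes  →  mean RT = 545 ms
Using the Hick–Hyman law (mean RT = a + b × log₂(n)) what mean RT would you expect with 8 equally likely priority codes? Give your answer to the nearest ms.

395 ms

With log₂ n on the abscissa the relation is linear; from the two conditions:
  b = (545 − 470) / (log₂ 32 − log₂ 16) = 75 / (5 − 4) = 75 ms/bit
  a = 470 − 75 × 4 = 170 ms
Then RT(8) = 170 + 75 × log₂ 8 = 170 + 75 × 3 ≈ 395.000 ms.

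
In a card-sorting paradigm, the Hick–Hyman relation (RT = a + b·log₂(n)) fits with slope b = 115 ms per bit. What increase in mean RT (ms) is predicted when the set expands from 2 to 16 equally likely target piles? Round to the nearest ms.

Only the slope matters, since a is common to both: ΔRT = b·log₂(n₂/n₁).
log₂(16) − log₂(2) = log₂(16/2) = log₂(8) = 3.
ΔRT = 115 × 3.0000 = 345.000 ms.

345 ms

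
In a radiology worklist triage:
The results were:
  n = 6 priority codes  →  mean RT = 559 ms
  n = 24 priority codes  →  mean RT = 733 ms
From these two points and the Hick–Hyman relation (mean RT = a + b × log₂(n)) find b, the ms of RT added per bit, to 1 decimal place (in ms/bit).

Slope: b = (733 − 559) / (log₂ 24 − log₂ 6) = 174/2.0000 = 87.000 ms/bit.

87.0 ms/bit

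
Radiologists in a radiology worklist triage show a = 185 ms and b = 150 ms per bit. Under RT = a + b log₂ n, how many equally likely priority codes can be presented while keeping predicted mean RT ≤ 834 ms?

Information budget: (834 − 185)/150 = 4.3267 bits, so n ≤ 2^4.3267 = 20.066 → at most 20.

20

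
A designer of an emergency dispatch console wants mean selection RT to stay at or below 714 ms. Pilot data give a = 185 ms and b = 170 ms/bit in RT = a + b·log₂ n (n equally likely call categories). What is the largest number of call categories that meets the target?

Information budget: (714 − 185)/170 = 3.1118 bits, so n ≤ 2^3.1118 = 8.644 → at most 8.

8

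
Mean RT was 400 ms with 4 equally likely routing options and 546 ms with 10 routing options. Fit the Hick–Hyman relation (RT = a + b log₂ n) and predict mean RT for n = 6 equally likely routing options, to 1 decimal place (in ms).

464.6 ms

RT is linear in log₂ n, so two points fix the line:
  b = (546 − 400) / (log₂ 10 − log₂ 4) = 146 / (3.3219 − 2) = 110.445 ms/bit
  a = 400 − 110.445 × 2 = 179.111 ms
Then RT(6) = 179.111 + 110.445 × log₂ 6 = 179.111 + 110.445 × 2.5850 ≈ 464.606 ms.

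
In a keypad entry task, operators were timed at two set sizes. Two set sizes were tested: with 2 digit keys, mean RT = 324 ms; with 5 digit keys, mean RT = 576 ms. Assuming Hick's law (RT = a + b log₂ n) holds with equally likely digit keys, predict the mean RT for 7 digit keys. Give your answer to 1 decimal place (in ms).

668.5 ms

Solve the two-equation system in a and b:
  b = (576 − 324) / (log₂ 5 − log₂ 2) = 252 / (2.3219 − 1) = 190.631 ms/bit
  a = 324 − 190.631 × 1 = 133.369 ms
Then RT(7) = 133.369 + 190.631 × log₂ 7 = 133.369 + 190.631 × 2.8074 ≈ 668.537 ms.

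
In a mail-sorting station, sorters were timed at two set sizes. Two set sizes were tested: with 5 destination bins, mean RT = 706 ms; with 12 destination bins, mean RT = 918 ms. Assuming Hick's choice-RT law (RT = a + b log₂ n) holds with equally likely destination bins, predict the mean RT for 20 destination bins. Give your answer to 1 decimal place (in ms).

Solve the two-equation system in a and b:
  b = (918 − 706) / (log₂ 12 − log₂ 5) = 212 / (3.5850 − 2.3219) = 167.850 ms/bit
  a = 706 − 167.850 × 2.3219 = 316.265 ms
Then RT(20) = 316.265 + 167.850 × log₂ 20 = 316.265 + 167.850 × 4.3219 ≈ 1041.699 ms.

1041.7 ms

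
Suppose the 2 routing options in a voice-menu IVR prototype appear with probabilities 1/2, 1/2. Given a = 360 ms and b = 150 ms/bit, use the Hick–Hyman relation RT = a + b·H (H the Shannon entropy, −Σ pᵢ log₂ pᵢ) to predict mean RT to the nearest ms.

510 ms

H = −Σ pᵢ log₂ pᵢ = 0.5·1 + 0.5·1 = 1.000 bits.
RT = 360 + 150 × 1.000 = 510.00 ms.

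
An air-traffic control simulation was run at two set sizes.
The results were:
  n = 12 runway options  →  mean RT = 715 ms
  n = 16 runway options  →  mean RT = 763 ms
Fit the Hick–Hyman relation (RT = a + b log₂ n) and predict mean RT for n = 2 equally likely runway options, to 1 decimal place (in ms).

416.0 ms

Fit slope and intercept:
  b = (763 − 715) / (log₂ 16 − log₂ 12) = 48 / (4 − 3.5850) = 115.652 ms/bit
  a = 715 − 115.652 × 3.5850 = 300.391 ms
Then RT(2) = 300.391 + 115.652 × log₂ 2 = 300.391 + 115.652 × 1 ≈ 416.043 ms.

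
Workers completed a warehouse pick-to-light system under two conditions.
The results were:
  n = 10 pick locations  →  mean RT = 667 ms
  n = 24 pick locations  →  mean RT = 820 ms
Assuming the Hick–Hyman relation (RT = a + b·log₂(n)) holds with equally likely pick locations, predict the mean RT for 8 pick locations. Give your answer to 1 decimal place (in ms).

Solve the two-equation system in a and b:
  b = (820 − 667) / (log₂ 24 − log₂ 10) = 153 / (4.5850 − 3.3219) = 121.137 ms/bit
  a = 667 − 121.137 × 3.3219 = 264.592 ms
Then RT(8) = 264.592 + 121.137 × log₂ 8 = 264.592 + 121.137 × 3 ≈ 628.003 ms.

628.0 ms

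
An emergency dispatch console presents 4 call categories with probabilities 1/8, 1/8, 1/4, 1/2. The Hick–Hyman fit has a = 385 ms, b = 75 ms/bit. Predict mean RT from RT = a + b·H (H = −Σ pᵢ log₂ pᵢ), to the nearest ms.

H = −Σ pᵢ log₂ pᵢ = 0.125·3 + 0.125·3 + 0.25·2 + 0.5·1 = 1.750 bits.
RT = 385 + 75 × 1.750 = 516.25 ms.

516 ms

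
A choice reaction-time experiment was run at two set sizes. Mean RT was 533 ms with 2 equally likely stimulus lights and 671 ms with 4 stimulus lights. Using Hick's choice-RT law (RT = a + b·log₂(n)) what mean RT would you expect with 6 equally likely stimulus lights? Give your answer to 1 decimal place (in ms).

Solve the two-equation system in a and b:
  b = (671 − 533) / (log₂ 4 − log₂ 2) = 138 / (2 − 1) = 138.000 ms/bit
  a = 533 − 138.000 × 1 = 395.000 ms
Then RT(6) = 395.000 + 138.000 × log₂ 6 = 395.000 + 138.000 × 2.5850 ≈ 751.725 ms.

751.7 ms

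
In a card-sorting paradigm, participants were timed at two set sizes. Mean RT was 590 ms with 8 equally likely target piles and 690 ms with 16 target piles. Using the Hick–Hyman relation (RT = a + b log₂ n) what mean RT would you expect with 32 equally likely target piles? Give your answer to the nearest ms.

Solve the two-equation system in a and b:
  b = (690 − 590) / (log₂ 16 − log₂ 8) = 100 / (4 − 3) = 100 ms/bit
  a = 590 − 100 × 3 = 290 ms
Then RT(32) = 290 + 100 × log₂ 32 = 290 + 100 × 5 ≈ 790.000 ms.

790 ms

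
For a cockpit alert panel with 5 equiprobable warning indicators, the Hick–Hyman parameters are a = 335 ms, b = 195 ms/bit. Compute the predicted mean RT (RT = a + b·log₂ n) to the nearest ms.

log₂(5) = 2.3219 bits, so RT = 335 + 195 × 2.3219 ≈ 787.776 ms.

788 ms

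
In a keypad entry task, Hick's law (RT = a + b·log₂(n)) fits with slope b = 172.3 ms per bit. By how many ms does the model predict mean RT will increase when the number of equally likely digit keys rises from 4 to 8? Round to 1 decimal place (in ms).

The intercept a cancels: ΔRT = b·(log₂ n₂ − log₂ n₁) = b·log₂(n₂/n₁).
log₂(8) − log₂(4) = log₂(8/4) = log₂(2) = 1.
ΔRT = 172.3 × 1.0000 = 172.300 ms.

172.3 ms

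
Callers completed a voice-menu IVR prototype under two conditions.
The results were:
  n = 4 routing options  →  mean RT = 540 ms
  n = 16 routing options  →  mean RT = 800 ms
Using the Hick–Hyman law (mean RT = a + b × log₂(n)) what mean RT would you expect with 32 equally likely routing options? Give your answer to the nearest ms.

With log₂ n on the abscissa the relation is linear; from the two conditions:
  b = (800 − 540) / (log₂ 16 − log₂ 4) = 260 / (4 − 2) = 130 ms/bit
  a = 540 − 130 × 2 = 280 ms
Then RT(32) = 280 + 130 × log₂ 32 = 280 + 130 × 5 ≈ 930.000 ms.

930 ms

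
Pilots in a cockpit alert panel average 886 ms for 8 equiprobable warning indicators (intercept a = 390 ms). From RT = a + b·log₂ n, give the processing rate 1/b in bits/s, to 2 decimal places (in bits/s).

Choice component = 886 − 390 = 496 ms over log₂(8) = 3 bits.
b = 496 / 3 = 165.333 ms/bit, so 1/b = 6.048 bits/s.

6.05 bits/s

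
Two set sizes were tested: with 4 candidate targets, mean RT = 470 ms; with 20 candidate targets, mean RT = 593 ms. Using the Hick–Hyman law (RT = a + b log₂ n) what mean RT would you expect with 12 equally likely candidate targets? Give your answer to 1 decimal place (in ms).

RT is linear in log₂ n, so two points fix the line:
  b = (593 − 470) / (log₂ 20 − log₂ 4) = 123 / (4.3219 − 2) = 52.973 ms/bit
  a = 470 − 52.973 × 2 = 364.054 ms
Then RT(12) = 364.054 + 52.973 × log₂ 12 = 364.054 + 52.973 × 3.5850 ≈ 553.961 ms.

554.0 ms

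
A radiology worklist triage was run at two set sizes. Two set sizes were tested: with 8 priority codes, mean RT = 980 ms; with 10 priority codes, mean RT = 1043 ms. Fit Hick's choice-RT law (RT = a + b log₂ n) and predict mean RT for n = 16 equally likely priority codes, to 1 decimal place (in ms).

1175.7 ms

With log₂ n on the abscissa the relation is linear; from the two conditions:
  b = (1043 − 980) / (log₂ 10 − log₂ 8) = 63 / (3.3219 − 3) = 195.696 ms/bit
  a = 980 − 195.696 × 3 = 392.912 ms
Then RT(16) = 392.912 + 195.696 × log₂ 16 = 392.912 + 195.696 × 4 ≈ 1175.696 ms.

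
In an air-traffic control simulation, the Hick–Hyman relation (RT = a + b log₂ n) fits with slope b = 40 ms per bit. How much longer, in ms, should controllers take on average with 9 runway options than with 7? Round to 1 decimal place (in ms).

The intercept a cancels: ΔRT = b·(log₂ n₂ − log₂ n₁) = b·log₂(n₂/n₁).
log₂(9) − log₂(7) = 3.1699 − 2.8074 = 0.3626.
ΔRT = 40 × 0.3626 = 14.503 ms.

14.5 ms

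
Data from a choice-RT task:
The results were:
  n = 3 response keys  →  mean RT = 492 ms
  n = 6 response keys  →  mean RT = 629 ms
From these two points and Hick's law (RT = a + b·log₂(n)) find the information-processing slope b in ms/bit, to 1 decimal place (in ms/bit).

137.0 ms/bit

The slope on a log₂ axis is (629 − 492) / (2.5850 − 1.5850) = 137.000 ms/bit.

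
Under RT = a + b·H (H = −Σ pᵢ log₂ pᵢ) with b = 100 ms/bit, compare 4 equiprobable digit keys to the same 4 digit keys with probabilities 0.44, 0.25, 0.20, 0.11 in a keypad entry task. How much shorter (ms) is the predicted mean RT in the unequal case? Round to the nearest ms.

Equiprobable entropy H₀ = log₂ 4 = 2.0000 bits.
Skewed entropy H = −Σ pᵢ log₂ pᵢ = 1.8358 bits.
ΔRT = b·(H₀ − H) = 100 × 0.1642 = 16.42 ms.

16 ms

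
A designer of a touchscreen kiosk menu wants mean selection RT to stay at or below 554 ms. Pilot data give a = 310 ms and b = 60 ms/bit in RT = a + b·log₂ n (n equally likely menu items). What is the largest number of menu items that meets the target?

Information budget: (554 − 310)/60 = 4.0667 bits, so n ≤ 2^4.0667 = 16.757 → at most 16.

16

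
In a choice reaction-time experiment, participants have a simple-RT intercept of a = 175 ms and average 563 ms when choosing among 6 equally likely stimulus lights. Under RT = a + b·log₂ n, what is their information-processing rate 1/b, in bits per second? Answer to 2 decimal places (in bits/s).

b = (563 − 175)/log₂ 6 = 388/2.5850 = 150.099 ms per bit = 0.15010 s/bit; the reciprocal is 6.662 bits/s.

6.66 bits/s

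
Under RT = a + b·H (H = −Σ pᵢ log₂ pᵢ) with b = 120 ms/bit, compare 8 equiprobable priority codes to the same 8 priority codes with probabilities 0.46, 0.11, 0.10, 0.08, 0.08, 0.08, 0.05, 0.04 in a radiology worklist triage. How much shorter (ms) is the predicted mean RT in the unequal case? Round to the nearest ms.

Equiprobable entropy H₀ = log₂ 8 = 3.0000 bits.
Skewed entropy H = −Σ pᵢ log₂ pᵢ = 2.4742 bits.
ΔRT = b·(H₀ − H) = 120 × 0.5258 = 63.10 ms.

63 ms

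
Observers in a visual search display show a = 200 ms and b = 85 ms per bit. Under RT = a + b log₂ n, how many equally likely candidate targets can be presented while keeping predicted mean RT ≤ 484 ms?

10

Information budget: (484 − 200)/85 = 3.3412 bits, so n ≤ 2^3.3412 = 10.134 → at most 10.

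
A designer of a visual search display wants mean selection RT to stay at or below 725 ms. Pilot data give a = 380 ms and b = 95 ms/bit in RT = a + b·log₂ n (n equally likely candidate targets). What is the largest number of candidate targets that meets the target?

12

Set 380 + 95·log₂ n ≤ 725 → log₂ n ≤ (725 − 380)/95 = 3.6316.
So n ≤ 2^3.6316 = 12.394; the largest integer n is 12.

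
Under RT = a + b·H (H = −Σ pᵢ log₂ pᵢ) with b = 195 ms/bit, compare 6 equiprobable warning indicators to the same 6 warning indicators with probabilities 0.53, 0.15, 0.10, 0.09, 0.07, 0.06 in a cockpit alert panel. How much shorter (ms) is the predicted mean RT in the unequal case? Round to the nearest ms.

104 ms

Equiprobable entropy H₀ = log₂ 6 = 2.5850 bits.
Skewed entropy H = −Σ pᵢ log₂ pᵢ = 2.0529 bits.
ΔRT = b·(H₀ − H) = 195 × 0.5320 = 103.75 ms.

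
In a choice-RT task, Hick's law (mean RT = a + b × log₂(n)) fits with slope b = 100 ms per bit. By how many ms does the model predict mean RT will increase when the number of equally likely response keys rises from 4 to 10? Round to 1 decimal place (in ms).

Only the slope matters, since a is common to both: ΔRT = b·log₂(n₂/n₁).
log₂(10) − log₂(4) = 3.3219 − 2 = 1.3219.
ΔRT = 100 × 1.3219 = 132.193 ms.

132.2 ms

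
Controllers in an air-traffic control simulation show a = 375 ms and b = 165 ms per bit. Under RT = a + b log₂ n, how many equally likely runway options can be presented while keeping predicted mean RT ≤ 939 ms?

10

Information budget: (939 − 375)/165 = 3.4182 bits, so n ≤ 2^3.4182 = 10.690 → at most 10.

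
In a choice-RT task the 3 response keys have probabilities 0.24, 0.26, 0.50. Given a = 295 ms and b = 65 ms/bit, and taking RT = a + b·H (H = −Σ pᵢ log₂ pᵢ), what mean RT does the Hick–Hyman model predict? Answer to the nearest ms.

392 ms

H = 0.24·log₂(1/0.24) + 0.26·log₂(1/0.26) + 0.50·log₂(1/0.50) = 1.4994 bits.
RT = 295 + 65 × 1.4994 = 392.46 ms.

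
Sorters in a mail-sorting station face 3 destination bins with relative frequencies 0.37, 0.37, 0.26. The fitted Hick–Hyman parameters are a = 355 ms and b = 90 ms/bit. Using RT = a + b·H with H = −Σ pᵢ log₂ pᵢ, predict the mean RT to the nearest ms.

Entropy contributions −pᵢ log₂ pᵢ: 0.5307, 0.5307, 0.5053; sum H = 1.5667 bits.
RT = a + bH = 355 + 90·1.5667 = 496.01 ms.

496 ms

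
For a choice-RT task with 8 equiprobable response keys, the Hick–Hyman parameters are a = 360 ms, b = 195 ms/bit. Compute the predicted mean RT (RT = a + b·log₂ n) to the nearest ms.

log₂(8) = 3 bits, so RT = 360 + 195 × 3 ≈ 945.000 ms.

945 ms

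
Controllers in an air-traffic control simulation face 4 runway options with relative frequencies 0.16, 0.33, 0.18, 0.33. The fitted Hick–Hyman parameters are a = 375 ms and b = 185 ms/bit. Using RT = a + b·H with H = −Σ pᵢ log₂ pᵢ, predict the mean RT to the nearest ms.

731 ms

H = 0.16·log₂(1/0.16) + 0.33·log₂(1/0.33) + 0.18·log₂(1/0.18) + 0.33·log₂(1/0.33) = 1.9240 bits.
RT = 375 + 185 × 1.9240 = 730.93 ms.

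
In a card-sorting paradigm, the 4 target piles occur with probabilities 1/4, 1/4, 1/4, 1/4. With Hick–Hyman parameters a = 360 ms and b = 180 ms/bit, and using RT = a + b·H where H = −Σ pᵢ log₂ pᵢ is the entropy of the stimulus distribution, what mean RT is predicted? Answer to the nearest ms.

Each term −pᵢ log₂ pᵢ: 0.25·2 + 0.25·2 + 0.25·2 + 0.25·2; summed, H = 2.000 bits.
Mean RT = a + bH = 360 + 180·2.000 = 720.00 ms.

720 ms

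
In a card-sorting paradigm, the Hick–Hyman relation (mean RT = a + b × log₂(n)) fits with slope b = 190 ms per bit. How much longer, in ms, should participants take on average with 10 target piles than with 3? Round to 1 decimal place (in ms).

330.0 ms

The intercept a cancels: ΔRT = b·(log₂ n₂ − log₂ n₁) = b·log₂(n₂/n₁).
log₂(10) − log₂(3) = 3.3219 − 1.5850 = 1.7370.
ΔRT = 190 × 1.7370 = 330.023 ms.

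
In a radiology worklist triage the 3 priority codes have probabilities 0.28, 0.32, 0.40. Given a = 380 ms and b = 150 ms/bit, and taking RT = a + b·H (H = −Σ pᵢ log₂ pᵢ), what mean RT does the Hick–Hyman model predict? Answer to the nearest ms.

Entropy contributions −pᵢ log₂ pᵢ: 0.5142, 0.5260, 0.5288; sum H = 1.5690 bits.
RT = a + bH = 380 + 150·1.5690 = 615.35 ms.

615 ms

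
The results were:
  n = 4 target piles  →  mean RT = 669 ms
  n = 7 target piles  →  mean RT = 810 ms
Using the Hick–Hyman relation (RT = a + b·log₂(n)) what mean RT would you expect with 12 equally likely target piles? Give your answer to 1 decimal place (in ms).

945.8 ms

Fit slope and intercept:
  b = (810 − 669) / (log₂ 7 − log₂ 4) = 141 / (2.8074 − 2) = 174.644 ms/bit
  a = 669 − 174.644 × 2 = 319.711 ms
Then RT(12) = 319.711 + 174.644 × log₂ 12 = 319.711 + 174.644 × 3.5850 ≈ 945.805 ms.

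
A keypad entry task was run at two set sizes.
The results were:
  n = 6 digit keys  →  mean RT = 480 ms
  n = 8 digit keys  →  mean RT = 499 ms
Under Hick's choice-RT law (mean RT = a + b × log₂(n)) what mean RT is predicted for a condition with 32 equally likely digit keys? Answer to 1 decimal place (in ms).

Solve the two-equation system in a and b:
  b = (499 − 480) / (log₂ 8 − log₂ 6) = 19 / (3 − 2.5850) = 45.779 ms/bit
  a = 480 − 45.779 × 2.5850 = 361.663 ms
Then RT(32) = 361.663 + 45.779 × log₂ 32 = 361.663 + 45.779 × 5 ≈ 590.558 ms.

590.6 ms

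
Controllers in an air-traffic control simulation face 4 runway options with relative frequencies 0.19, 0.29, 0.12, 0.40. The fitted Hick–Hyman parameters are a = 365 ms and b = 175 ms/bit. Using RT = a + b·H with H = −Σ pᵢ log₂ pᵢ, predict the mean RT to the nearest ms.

692 ms

Entropy contributions −pᵢ log₂ pᵢ: 0.4552, 0.5179, 0.3671, 0.5288; sum H = 1.8690 bits.
RT = a + bH = 365 + 175·1.8690 = 692.07 ms.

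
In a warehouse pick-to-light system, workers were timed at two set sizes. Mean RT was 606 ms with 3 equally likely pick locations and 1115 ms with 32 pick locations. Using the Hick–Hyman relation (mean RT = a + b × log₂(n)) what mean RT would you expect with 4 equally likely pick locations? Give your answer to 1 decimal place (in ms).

667.9 ms

With log₂ n on the abscissa the relation is linear; from the two conditions:
  b = (1115 − 606) / (log₂ 32 − log₂ 3) = 509 / (5 − 1.5850) = 149.047 ms/bit
  a = 606 − 149.047 × 1.5850 = 369.767 ms
Then RT(4) = 369.767 + 149.047 × log₂ 4 = 369.767 + 149.047 × 2 ≈ 667.860 ms.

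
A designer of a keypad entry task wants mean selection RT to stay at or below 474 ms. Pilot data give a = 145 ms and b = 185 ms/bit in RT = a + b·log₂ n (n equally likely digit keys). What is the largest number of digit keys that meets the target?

Set 145 + 185·log₂ n ≤ 474 → log₂ n ≤ (474 − 145)/185 = 1.7784.
So n ≤ 2^1.7784 = 3.430; the largest integer n is 3.

3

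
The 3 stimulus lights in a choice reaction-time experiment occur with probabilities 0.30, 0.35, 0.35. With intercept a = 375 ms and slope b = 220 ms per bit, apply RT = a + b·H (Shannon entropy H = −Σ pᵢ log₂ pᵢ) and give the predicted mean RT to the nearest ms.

723 ms

Entropy contributions −pᵢ log₂ pᵢ: 0.5211, 0.5301, 0.5301; sum H = 1.5813 bits.
RT = a + bH = 375 + 220·1.5813 = 722.88 ms.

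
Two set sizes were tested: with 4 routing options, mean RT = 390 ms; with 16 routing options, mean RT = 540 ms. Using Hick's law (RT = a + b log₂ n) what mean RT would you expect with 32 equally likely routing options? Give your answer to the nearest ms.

615 ms

RT is linear in log₂ n, so two points fix the line:
  b = (540 − 390) / (log₂ 16 − log₂ 4) = 150 / (4 − 2) = 75 ms/bit
  a = 390 − 75 × 2 = 240 ms
Then RT(32) = 240 + 75 × log₂ 32 = 240 + 75 × 5 ≈ 615.000 ms.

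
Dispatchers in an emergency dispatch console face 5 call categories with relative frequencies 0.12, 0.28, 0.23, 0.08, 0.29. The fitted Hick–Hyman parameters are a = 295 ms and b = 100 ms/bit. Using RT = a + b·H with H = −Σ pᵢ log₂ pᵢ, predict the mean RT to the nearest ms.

Entropy contributions −pᵢ log₂ pᵢ: 0.3671, 0.5142, 0.4877, 0.2915, 0.5179; sum H = 2.1784 bits.
RT = a + bH = 295 + 100·2.1784 = 512.84 ms.

513 ms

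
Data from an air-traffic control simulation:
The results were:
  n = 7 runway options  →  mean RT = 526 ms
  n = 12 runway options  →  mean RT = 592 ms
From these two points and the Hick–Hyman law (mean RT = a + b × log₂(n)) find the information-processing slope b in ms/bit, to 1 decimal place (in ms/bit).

84.9 ms/bit

Slope: b = (592 − 526) / (log₂ 12 − log₂ 7) = 66/0.7776 = 84.876 ms/bit.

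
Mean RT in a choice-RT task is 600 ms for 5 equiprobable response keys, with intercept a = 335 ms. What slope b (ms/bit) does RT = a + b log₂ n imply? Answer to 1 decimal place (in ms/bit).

114.1 ms/bit

log₂(5) = 2.3219 bits.
b = (RT − a)/log₂ n = (600 − 335) / 2.3219 = 114.129 ms/bit.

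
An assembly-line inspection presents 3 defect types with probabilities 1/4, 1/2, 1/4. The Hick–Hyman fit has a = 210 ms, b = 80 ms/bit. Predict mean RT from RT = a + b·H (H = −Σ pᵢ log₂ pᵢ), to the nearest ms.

Each term −pᵢ log₂ pᵢ: 0.25·2 + 0.5·1 + 0.25·2; summed, H = 1.500 bits.
Mean RT = a + bH = 210 + 80·1.500 = 330.00 ms.

330 ms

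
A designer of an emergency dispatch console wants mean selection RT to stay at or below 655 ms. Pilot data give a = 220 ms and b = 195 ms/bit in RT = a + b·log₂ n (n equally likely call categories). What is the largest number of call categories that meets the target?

195·log₂ n ≤ 655 − 220 = 435, giving log₂ n ≤ 2.2308 and n ≤ 4.694. The largest whole number is 4.

4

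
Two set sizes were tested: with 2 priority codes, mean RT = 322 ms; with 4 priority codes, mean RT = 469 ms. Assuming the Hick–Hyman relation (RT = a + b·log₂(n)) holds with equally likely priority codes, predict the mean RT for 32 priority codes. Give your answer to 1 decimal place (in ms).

910.0 ms

Fit slope and intercept:
  b = (469 − 322) / (log₂ 4 − log₂ 2) = 147 / (2 − 1) = 147.000 ms/bit
  a = 322 − 147.000 × 1 = 175.000 ms
Then RT(32) = 175.000 + 147.000 × log₂ 32 = 175.000 + 147.000 × 5 ≈ 910.000 ms.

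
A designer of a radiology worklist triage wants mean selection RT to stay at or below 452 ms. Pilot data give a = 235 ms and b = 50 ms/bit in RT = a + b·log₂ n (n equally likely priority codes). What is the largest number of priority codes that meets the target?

50·log₂ n ≤ 452 − 235 = 217, giving log₂ n ≤ 4.3400 and n ≤ 20.252. The largest whole number is 20.

20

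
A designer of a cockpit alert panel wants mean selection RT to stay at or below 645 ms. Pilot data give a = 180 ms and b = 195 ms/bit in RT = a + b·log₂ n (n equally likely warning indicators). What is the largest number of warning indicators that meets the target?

5

195·log₂ n ≤ 645 − 180 = 465, giving log₂ n ≤ 2.3846 and n ≤ 5.222. The largest whole number is 5.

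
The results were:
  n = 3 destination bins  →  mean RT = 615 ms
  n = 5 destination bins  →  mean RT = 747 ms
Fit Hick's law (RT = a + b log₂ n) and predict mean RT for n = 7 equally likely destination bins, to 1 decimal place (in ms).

Solve the two-equation system in a and b:
  b = (747 − 615) / (log₂ 5 − log₂ 3) = 132 / (2.3219 − 1.5850) = 179.113 ms/bit
  a = 615 − 179.113 × 1.5850 = 331.113 ms
Then RT(7) = 331.113 + 179.113 × log₂ 7 = 331.113 + 179.113 × 2.8074 ≈ 833.946 ms.

833.9 ms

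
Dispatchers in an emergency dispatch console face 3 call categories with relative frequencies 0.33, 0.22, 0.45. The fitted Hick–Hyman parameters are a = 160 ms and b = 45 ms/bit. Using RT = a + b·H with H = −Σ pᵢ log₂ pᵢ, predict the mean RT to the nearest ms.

229 ms

H = 0.33·log₂(1/0.33) + 0.22·log₂(1/0.22) + 0.45·log₂(1/0.45) = 1.5268 bits.
RT = 160 + 45 × 1.5268 = 228.71 ms.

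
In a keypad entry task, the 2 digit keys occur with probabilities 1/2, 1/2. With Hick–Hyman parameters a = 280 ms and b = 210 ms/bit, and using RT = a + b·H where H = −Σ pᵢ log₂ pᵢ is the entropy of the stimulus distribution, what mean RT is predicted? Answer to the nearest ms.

Each term −pᵢ log₂ pᵢ: 0.5·1 + 0.5·1; summed, H = 1.000 bits.
Mean RT = a + bH = 280 + 210·1.000 = 490.00 ms.

490 ms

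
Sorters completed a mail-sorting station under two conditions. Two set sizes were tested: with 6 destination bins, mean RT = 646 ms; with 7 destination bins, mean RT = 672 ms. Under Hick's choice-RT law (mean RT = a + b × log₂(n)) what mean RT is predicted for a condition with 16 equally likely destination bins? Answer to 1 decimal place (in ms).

811.4 ms

Fit slope and intercept:
  b = (672 − 646) / (log₂ 7 − log₂ 6) = 26 / (2.8074 − 2.5850) = 116.910 ms/bit
  a = 646 − 116.910 × 2.5850 = 343.791 ms
Then RT(16) = 343.791 + 116.910 × log₂ 16 = 343.791 + 116.910 × 4 ≈ 811.433 ms.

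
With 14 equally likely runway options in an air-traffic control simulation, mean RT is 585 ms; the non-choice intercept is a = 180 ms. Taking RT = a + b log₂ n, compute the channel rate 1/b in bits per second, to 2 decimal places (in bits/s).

Choice component = 585 − 180 = 405 ms over log₂(14) = 3.8074 bits.
b = 405 / 3.8074 = 106.373 ms/bit, so 1/b = 9.401 bits/s.

9.40 bits/s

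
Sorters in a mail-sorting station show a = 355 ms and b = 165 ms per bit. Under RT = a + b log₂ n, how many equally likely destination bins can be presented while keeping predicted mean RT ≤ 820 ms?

Information budget: (820 − 355)/165 = 2.8182 bits, so n ≤ 2^2.8182 = 7.053 → at most 7.

7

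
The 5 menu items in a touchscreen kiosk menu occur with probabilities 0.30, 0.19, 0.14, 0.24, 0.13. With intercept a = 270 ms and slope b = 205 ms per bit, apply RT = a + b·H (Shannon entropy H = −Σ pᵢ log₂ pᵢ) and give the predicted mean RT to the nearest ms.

H = 0.30·log₂(1/0.30) + 0.19·log₂(1/0.19) + 0.14·log₂(1/0.14) + 0.24·log₂(1/0.24) + 0.13·log₂(1/0.13) = 2.2502 bits.
RT = 270 + 205 × 2.2502 = 731.29 ms.

731 ms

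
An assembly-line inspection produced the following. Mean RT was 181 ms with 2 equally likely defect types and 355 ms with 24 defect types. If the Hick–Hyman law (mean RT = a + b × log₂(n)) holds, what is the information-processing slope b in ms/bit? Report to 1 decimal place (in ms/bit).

48.5 ms/bit

b = (RT₂ − RT₁)/(log₂ n₂ − log₂ n₁) = (355 − 181)/(4.5850 − 1) = 48.536 ms/bit.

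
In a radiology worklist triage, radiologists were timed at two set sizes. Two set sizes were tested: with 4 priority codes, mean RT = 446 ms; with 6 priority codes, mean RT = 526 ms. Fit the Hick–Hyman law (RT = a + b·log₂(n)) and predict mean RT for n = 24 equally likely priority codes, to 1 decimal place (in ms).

RT is linear in log₂ n, so two points fix the line:
  b = (526 − 446) / (log₂ 6 − log₂ 4) = 80 / (2.5850 − 2) = 136.761 ms/bit
  a = 446 − 136.761 × 2 = 172.478 ms
Then RT(24) = 172.478 + 136.761 × log₂ 24 = 172.478 + 136.761 × 4.5850 ≈ 799.522 ms.

799.5 ms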